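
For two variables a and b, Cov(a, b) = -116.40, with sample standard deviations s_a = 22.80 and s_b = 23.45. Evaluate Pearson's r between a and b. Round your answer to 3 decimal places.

-0.218

r = Cov(a,b) / (s_a · s_b) = -116.40 / (22.80 × 23.45)
  = -116.40 / 534.6600 ≈ -0.218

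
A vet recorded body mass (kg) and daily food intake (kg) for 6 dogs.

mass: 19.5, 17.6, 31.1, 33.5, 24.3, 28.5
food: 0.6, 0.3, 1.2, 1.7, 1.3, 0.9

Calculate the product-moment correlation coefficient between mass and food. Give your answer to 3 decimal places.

0.866

n = 6, Σx = 154.5, Σy = 6, Σx² = 4182.21, Σy² = 7.28, Σxy = 168.49
nΣxy − ΣxΣy = 1010.94 − 927 = 83.94
nΣx² − (Σx)² = 25093.26 − 23870.25 = 1223.01; nΣy² − (Σy)² = 43.68 − 36 = 7.68
r = 83.94 / √(1223.01 × 7.68) = 83.94 / 96.9160 ≈ 0.866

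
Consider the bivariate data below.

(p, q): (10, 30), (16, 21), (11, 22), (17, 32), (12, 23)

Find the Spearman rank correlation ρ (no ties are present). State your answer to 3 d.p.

Rank p: 1, 4, 2, 5, 3
Rank q: 4, 1, 2, 5, 3
d = rank(p) − rank(q): -3, 3, 0, 0, 0; Σd² = 18
ρ = 1 − 6Σd² / [n(n²−1)] = 1 − 6×18 / (5×24) = 1 − 108/120 ≈ 0.100

0.100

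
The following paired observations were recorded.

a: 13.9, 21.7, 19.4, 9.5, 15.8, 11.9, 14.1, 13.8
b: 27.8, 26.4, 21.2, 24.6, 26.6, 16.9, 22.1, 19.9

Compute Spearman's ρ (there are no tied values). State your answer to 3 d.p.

Rank a: 4, 8, 7, 1, 6, 2, 5, 3
Rank b: 8, 6, 3, 5, 7, 1, 4, 2
d = rank(a) − rank(b): -4, 2, 4, -4, -1, 1, 1, 1; Σd² = 56
ρ = 1 − 6Σd² / [n(n²−1)] = 1 − 6×56 / (8×63) = 1 − 336/504 ≈ 0.333

0.333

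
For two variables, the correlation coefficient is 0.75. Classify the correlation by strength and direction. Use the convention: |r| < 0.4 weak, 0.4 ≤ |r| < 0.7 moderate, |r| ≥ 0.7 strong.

strong positive

r = 0.75 > 0 so the relationship is positive.
|r| = 0.75, which falls in the strong range.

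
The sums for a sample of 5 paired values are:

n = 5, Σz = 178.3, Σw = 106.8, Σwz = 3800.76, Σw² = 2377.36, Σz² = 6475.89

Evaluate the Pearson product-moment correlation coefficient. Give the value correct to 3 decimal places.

r = (nΣwz − ΣwΣz) / √[(nΣw² − (Σw)²)(nΣz² − (Σz)²)]
Numerator: 5×3800.76 − 106.8×178.3 = -38.64
Denominator: √[(11886.8 − 11406.24)(32379.45 − 31790.89)] = √[480.56 × 588.56] = 531.8255
r = -38.64 / 531.8255 ≈ -0.073

-0.073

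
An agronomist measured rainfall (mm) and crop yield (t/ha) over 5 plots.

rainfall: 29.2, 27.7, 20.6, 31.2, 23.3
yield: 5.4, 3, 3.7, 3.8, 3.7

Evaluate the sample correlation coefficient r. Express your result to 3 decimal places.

0.280

n = 5, Σx = 132, Σy = 19.6, Σx² = 3560.62, Σy² = 79.98, Σxy = 521.77
nΣxy − ΣxΣy = 2608.85 − 2587.2 = 21.65
nΣx² − (Σx)² = 17803.1 − 17424 = 379.1; nΣy² − (Σy)² = 399.9 − 384.16 = 15.74
r = 21.65 / √(379.1 × 15.74) = 21.65 / 77.2466 ≈ 0.280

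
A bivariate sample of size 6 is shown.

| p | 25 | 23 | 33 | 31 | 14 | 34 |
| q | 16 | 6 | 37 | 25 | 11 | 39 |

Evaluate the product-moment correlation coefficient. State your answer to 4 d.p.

n = 6, Σp = 160, Σq = 134, Σp² = 4556, Σq² = 3928, Σpq = 4014
nΣpq − ΣpΣq = 24084 − 21440 = 2644
nΣp² − (Σp)² = 27336 − 25600 = 1736; nΣq² − (Σq)² = 23568 − 17956 = 5612
r = 2644 / √(1736 × 5612) = 2644 / 3121.2869 ≈ 0.8471

0.8471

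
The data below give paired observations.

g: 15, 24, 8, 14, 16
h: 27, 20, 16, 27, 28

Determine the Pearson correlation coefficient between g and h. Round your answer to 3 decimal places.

0.179

n = 5, Σg = 77, Σh = 118, Σg² = 1317, Σh² = 2898, Σgh = 1839
nΣgh − ΣgΣh = 9195 − 9086 = 109
nΣg² − (Σg)² = 6585 − 5929 = 656; nΣh² − (Σh)² = 14490 − 13924 = 566
r = 109 / √(656 × 566) = 109 / 609.3406 ≈ 0.179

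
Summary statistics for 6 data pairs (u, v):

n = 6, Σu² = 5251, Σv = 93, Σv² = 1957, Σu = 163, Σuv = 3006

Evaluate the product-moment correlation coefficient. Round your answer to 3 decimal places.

r = (nΣuv − ΣuΣv) / √[(nΣu² − (Σu)²)(nΣv² − (Σv)²)]
Numerator: 6×3006 − 163×93 = 2877
Denominator: √[(31506 − 26569)(11742 − 8649)] = √[4937 × 3093] = 3907.7028
r = 2877 / 3907.7028 ≈ 0.736

0.736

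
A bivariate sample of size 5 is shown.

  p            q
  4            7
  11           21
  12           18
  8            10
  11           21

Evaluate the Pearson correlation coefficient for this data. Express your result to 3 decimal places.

0.912

n = 5, Σp = 46, Σq = 77, Σp² = 466, Σq² = 1355, Σpq = 786
nΣpq − ΣpΣq = 3930 − 3542 = 388
nΣp² − (Σp)² = 2330 − 2116 = 214; nΣq² − (Σq)² = 6775 − 5929 = 846
r = 388 / √(214 × 846) = 388 / 425.4927 ≈ 0.912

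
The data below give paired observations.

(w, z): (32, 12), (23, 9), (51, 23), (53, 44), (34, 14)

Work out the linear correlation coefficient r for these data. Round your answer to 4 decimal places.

0.8648

n = 5, Σw = 193, Σz = 102, Σw² = 8119, Σz² = 2886, Σwz = 4572
nΣwz − ΣwΣz = 22860 − 19686 = 3174
nΣw² − (Σw)² = 40595 − 37249 = 3346; nΣz² − (Σz)² = 14430 − 10404 = 4026
r = 3174 / √(3346 × 4026) = 3174 / 3670.2855 ≈ 0.8648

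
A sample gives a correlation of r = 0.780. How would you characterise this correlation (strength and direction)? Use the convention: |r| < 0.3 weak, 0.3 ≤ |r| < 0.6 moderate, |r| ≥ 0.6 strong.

r = 0.780 > 0 so the relationship is positive.
|r| = 0.780, which falls in the strong range.

strong positive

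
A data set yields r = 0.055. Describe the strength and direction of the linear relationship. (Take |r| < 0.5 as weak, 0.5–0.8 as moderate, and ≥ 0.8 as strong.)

r = 0.055 > 0 so the relationship is positive.
|r| = 0.055, which falls in the weak range.

weak positive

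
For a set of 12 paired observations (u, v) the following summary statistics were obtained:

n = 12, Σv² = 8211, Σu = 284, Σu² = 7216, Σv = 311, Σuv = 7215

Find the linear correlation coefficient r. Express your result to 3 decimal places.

-0.532

r = (nΣuv − ΣuΣv) / √[(nΣu² − (Σu)²)(nΣv² − (Σv)²)]
Numerator: 12×7215 − 284×311 = -1744
Denominator: √[(86592 − 80656)(98532 − 96721)] = √[5936 × 1811] = 3278.7339
r = -1744 / 3278.7339 ≈ -0.532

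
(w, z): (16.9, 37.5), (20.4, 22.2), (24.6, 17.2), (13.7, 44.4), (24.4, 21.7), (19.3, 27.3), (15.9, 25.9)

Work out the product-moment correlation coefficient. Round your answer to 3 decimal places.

-0.847

n = 7, Σw = 135.2, Σz = 196.2, Σw² = 2715.28, Σz² = 6053.28, Σwz = 3586.21
nΣwz − ΣwΣz = 25103.47 − 26526.24 = -1422.77
nΣw² − (Σw)² = 19006.96 − 18279.04 = 727.92; nΣz² − (Σz)² = 42372.96 − 38494.44 = 3878.52
r = -1422.77 / √(727.92 × 3878.52) = -1422.77 / 1680.2536 ≈ -0.847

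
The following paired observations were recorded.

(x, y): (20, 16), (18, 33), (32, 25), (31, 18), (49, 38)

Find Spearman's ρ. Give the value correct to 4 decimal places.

0.4000

Rank x: 2, 1, 4, 3, 5
Rank y: 1, 4, 3, 2, 5
d = rank(x) − rank(y): 1, -3, 1, 1, 0; Σd² = 12
ρ = 1 − 6Σd² / [n(n²−1)] = 1 − 6×12 / (5×24) = 1 − 72/120 ≈ 0.4000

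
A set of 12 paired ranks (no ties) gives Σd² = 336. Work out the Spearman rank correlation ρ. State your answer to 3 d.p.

ρ = 1 − 6Σd² / [n(n²−1)] = 1 − 6×336 / (12×143)
  = 1 − 2016/1716 = 1 − 1.1748 ≈ -0.175

-0.175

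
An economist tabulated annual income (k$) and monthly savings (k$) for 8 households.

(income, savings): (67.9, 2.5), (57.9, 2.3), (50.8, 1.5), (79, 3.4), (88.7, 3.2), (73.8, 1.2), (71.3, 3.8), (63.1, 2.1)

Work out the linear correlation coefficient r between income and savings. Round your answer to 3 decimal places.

n = 8, Σx = 552.5, Σy = 20, Σx² = 39163.89, Σy² = 55.88, Σxy = 1423.57
nΣxy − ΣxΣy = 11388.56 − 11050 = 338.56
nΣx² − (Σx)² = 313311.12 − 305256.25 = 8054.87; nΣy² − (Σy)² = 447.04 − 400 = 47.04
r = 338.56 / √(8054.87 × 47.04) = 338.56 / 615.5494 ≈ 0.550

0.550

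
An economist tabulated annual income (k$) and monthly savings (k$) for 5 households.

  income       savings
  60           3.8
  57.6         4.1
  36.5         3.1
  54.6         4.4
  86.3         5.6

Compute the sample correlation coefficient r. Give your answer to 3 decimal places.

n = 5, Σx = 295, Σy = 21, Σx² = 18678.86, Σy² = 91.58, Σxy = 1300.83
nΣxy − ΣxΣy = 6504.15 − 6195 = 309.15
nΣx² − (Σx)² = 93394.3 − 87025 = 6369.3; nΣy² − (Σy)² = 457.9 − 441 = 16.9
r = 309.15 / √(6369.3 × 16.9) = 309.15 / 328.0871 ≈ 0.942

0.942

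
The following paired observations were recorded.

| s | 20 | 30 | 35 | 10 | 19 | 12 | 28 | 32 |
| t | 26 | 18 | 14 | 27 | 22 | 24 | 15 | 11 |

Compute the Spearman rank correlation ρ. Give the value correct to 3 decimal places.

Rank s: 4, 6, 8, 1, 3, 2, 5, 7
Rank t: 7, 4, 2, 8, 5, 6, 3, 1
d = rank(s) − rank(t): -3, 2, 6, -7, -2, -4, 2, 6; Σd² = 158
ρ = 1 − 6Σd² / [n(n²−1)] = 1 − 6×158 / (8×63) = 1 − 948/504 ≈ -0.881

-0.881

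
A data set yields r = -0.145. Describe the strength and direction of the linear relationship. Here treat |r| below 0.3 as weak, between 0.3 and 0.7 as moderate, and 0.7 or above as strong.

r = -0.145 < 0 so the relationship is negative.
|r| = 0.145, which falls in the weak range.

weak negative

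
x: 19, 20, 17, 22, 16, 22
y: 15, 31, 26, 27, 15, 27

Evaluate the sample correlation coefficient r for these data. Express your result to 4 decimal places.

n = 6, Σx = 116, Σy = 141, Σx² = 2274, Σy² = 3545, Σxy = 2775
nΣxy − ΣxΣy = 16650 − 16356 = 294
nΣx² − (Σx)² = 13644 − 13456 = 188; nΣy² − (Σy)² = 21270 − 19881 = 1389
r = 294 / √(188 × 1389) = 294 / 511.0108 ≈ 0.5753

0.5753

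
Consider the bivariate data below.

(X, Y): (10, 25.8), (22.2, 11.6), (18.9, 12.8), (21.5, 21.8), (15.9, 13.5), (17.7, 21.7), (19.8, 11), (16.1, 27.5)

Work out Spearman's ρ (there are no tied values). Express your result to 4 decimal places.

Rank X: 1, 8, 5, 7, 2, 4, 6, 3
Rank Y: 7, 2, 3, 6, 4, 5, 1, 8
d = rank(X) − rank(Y): -6, 6, 2, 1, -2, -1, 5, -5; Σd² = 132
ρ = 1 − 6Σd² / [n(n²−1)] = 1 − 6×132 / (8×63) = 1 − 792/504 ≈ -0.5714

-0.5714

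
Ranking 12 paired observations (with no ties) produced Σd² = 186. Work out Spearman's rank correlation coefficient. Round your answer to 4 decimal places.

ρ = 1 − 6Σd² / [n(n²−1)] = 1 − 6×186 / (12×143)
  = 1 − 1116/1716 = 1 − 0.65035 ≈ 0.3497

0.3497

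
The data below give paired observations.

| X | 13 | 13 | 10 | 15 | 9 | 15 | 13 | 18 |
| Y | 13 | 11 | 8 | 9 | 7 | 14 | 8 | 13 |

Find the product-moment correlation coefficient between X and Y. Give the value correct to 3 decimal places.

n = 8, ΣX = 106, ΣY = 83, ΣX² = 1462, ΣY² = 913, ΣXY = 1138
nΣXY − ΣXΣY = 9104 − 8798 = 306
nΣX² − (ΣX)² = 11696 − 11236 = 460; nΣY² − (ΣY)² = 7304 − 6889 = 415
r = 306 / √(460 × 415) = 306 / 436.9210 ≈ 0.700

0.700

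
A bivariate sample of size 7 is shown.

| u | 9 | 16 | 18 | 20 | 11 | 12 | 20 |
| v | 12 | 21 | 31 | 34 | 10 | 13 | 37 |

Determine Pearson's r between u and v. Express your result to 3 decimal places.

0.966

n = 7, Σu = 106, Σv = 158, Σu² = 1726, Σv² = 4340, Σuv = 2688
nΣuv − ΣuΣv = 18816 − 16748 = 2068
nΣu² − (Σu)² = 12082 − 11236 = 846; nΣv² − (Σv)² = 30380 − 24964 = 5416
r = 2068 / √(846 × 5416) = 2068 / 2140.5457 ≈ 0.966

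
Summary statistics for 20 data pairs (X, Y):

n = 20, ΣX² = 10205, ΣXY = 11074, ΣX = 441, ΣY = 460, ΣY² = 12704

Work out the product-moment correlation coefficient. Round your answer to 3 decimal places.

0.921

r = (nΣXY − ΣXΣY) / √[(nΣX² − (ΣX)²)(nΣY² − (ΣY)²)]
Numerator: 20×11074 − 441×460 = 18620
Denominator: √[(204100 − 194481)(254080 − 211600)] = √[9619 × 42480] = 20214.2306
r = 18620 / 20214.2306 ≈ 0.921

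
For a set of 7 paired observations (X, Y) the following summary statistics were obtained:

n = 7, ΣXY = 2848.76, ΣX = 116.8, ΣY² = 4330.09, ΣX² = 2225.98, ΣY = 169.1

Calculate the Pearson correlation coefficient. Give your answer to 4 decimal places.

0.1044

r = (nΣXY − ΣXΣY) / √[(nΣX² − (ΣX)²)(nΣY² − (ΣY)²)]
Numerator: 7×2848.76 − 116.8×169.1 = 190.44
Denominator: √[(15581.86 − 13642.24)(30310.63 − 28594.81)] = √[1939.62 × 1715.82] = 1824.2913
r = 190.44 / 1824.2913 ≈ 0.1044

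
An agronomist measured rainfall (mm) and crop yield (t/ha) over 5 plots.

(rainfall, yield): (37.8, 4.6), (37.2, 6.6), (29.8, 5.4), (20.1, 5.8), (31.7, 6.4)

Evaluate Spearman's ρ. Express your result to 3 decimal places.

Rank rainfall: 5, 4, 2, 1, 3
Rank yield: 1, 5, 2, 3, 4
d = rank(rainfall) − rank(yield): 4, -1, 0, -2, -1; Σd² = 22
ρ = 1 − 6Σd² / [n(n²−1)] = 1 − 6×22 / (5×24) = 1 − 132/120 ≈ -0.100

-0.100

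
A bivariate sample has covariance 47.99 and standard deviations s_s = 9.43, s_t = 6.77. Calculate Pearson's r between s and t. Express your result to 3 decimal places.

0.752

r = Cov(s,t) / (s_s · s_t) = 47.99 / (9.43 × 6.77)
  = 47.99 / 63.8411 ≈ 0.752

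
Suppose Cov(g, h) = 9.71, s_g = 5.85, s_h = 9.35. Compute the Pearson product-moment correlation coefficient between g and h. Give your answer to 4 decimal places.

0.1775

r = Cov(g,h) / (s_g · s_h) = 9.71 / (5.85 × 9.35)
  = 9.71 / 54.6975 ≈ 0.1775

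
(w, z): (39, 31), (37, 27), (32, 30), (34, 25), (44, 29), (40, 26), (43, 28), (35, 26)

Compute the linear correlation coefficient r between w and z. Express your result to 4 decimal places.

0.1890

n = 8, Σw = 304, Σz = 222, Σw² = 11680, Σz² = 6192, Σwz = 8448
nΣwz − ΣwΣz = 67584 − 67488 = 96
nΣw² − (Σw)² = 93440 − 92416 = 1024; nΣz² − (Σz)² = 49536 − 49284 = 252
r = 96 / √(1024 × 252) = 96 / 507.9843 ≈ 0.1890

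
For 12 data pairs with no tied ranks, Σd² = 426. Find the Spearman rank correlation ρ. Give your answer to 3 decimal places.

ρ = 1 − 6Σd² / [n(n²−1)] = 1 − 6×426 / (12×143)
  = 1 − 2556/1716 = 1 − 1.4895 ≈ -0.490

-0.490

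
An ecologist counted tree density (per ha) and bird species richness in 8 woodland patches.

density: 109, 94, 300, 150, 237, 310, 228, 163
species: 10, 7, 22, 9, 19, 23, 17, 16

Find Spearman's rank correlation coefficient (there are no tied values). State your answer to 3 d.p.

Rank density: 2, 1, 7, 3, 6, 8, 5, 4
Rank species: 3, 1, 7, 2, 6, 8, 5, 4
d = rank(density) − rank(species): -1, 0, 0, 1, 0, 0, 0, 0; Σd² = 2
ρ = 1 − 6Σd² / [n(n²−1)] = 1 − 6×2 / (8×63) = 1 − 12/504 ≈ 0.976

0.976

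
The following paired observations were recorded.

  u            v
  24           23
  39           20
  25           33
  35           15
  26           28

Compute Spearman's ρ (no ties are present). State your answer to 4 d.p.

Rank u: 1, 5, 2, 4, 3
Rank v: 3, 2, 5, 1, 4
d = rank(u) − rank(v): -2, 3, -3, 3, -1; Σd² = 32
ρ = 1 − 6Σd² / [n(n²−1)] = 1 − 6×32 / (5×24) = 1 − 192/120 ≈ -0.6000

-0.6000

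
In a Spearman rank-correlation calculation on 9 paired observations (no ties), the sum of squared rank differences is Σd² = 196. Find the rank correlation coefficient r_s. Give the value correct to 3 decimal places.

-0.633

ρ = 1 − 6Σd² / [n(n²−1)] = 1 − 6×196 / (9×80)
  = 1 − 1176/720 = 1 − 1.6333 ≈ -0.633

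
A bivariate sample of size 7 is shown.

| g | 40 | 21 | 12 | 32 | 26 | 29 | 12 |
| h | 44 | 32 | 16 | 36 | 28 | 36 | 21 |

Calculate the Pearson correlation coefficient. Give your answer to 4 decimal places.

n = 7, Σg = 172, Σh = 213, Σg² = 4870, Σh² = 7033, Σgh = 5800
nΣgh − ΣgΣh = 40600 − 36636 = 3964
nΣg² − (Σg)² = 34090 − 29584 = 4506; nΣh² − (Σh)² = 49231 − 45369 = 3862
r = 3964 / √(4506 × 3862) = 3964 / 4171.5911 ≈ 0.9502

0.9502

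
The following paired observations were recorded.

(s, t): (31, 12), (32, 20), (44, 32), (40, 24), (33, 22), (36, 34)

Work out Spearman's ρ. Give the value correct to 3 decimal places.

0.829

Rank s: 1, 2, 6, 5, 3, 4
Rank t: 1, 2, 5, 4, 3, 6
d = rank(s) − rank(t): 0, 0, 1, 1, 0, -2; Σd² = 6
ρ = 1 − 6Σd² / [n(n²−1)] = 1 − 6×6 / (6×35) = 1 − 36/210 ≈ 0.829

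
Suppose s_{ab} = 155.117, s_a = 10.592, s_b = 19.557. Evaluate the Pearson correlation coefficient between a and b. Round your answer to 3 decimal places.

r = Cov(a,b) / (s_a · s_b) = 155.117 / (10.592 × 19.557)
  = 155.117 / 207.1477 ≈ 0.749

0.749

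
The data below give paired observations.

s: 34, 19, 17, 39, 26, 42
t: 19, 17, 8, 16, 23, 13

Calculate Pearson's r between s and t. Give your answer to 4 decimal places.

0.1528

n = 6, Σs = 177, Σt = 96, Σs² = 5767, Σt² = 1668, Σst = 2873
nΣst − ΣsΣt = 17238 − 16992 = 246
nΣs² − (Σs)² = 34602 − 31329 = 3273; nΣt² − (Σt)² = 10008 − 9216 = 792
r = 246 / √(3273 × 792) = 246 / 1610.0360 ≈ 0.1528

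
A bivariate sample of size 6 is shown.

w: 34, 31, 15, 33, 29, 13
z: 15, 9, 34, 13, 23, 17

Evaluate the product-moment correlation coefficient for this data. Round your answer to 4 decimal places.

-0.6051

n = 6, Σw = 155, Σz = 111, Σw² = 4441, Σz² = 2449, Σwz = 2616
nΣwz − ΣwΣz = 15696 − 17205 = -1509
nΣw² − (Σw)² = 26646 − 24025 = 2621; nΣz² − (Σz)² = 14694 − 12321 = 2373
r = -1509 / √(2621 × 2373) = -1509 / 2493.9192 ≈ -0.6051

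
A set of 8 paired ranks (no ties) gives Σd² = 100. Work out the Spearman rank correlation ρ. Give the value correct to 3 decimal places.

ρ = 1 − 6Σd² / [n(n²−1)] = 1 − 6×100 / (8×63)
  = 1 − 600/504 = 1 − 1.1905 ≈ -0.190

-0.190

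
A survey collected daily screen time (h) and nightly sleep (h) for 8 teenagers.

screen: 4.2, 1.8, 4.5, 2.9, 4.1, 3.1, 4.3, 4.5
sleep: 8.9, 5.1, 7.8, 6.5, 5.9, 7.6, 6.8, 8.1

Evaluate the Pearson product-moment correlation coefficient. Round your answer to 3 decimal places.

n = 8, Σx = 29.4, Σy = 56.7, Σx² = 114.7, Σy² = 412.73, Σxy = 213.95
nΣxy − ΣxΣy = 1711.6 − 1666.98 = 44.62
nΣx² − (Σx)² = 917.6 − 864.36 = 53.24; nΣy² − (Σy)² = 3301.84 − 3214.89 = 86.95
r = 44.62 / √(53.24 × 86.95) = 44.62 / 68.0384 ≈ 0.656

0.656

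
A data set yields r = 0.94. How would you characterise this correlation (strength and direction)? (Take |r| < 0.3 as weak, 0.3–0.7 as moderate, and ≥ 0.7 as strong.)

r = 0.94 > 0 so the relationship is positive.
|r| = 0.94, which falls in the strong range.

strong positive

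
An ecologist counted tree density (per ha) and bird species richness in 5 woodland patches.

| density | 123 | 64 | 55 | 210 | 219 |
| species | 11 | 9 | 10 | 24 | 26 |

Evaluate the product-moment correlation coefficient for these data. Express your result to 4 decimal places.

n = 5, Σx = 671, Σy = 80, Σx² = 114311, Σy² = 1554, Σxy = 13213
nΣxy − ΣxΣy = 66065 − 53680 = 12385
nΣx² − (Σx)² = 571555 − 450241 = 121314; nΣy² − (Σy)² = 7770 − 6400 = 1370
r = 12385 / √(121314 × 1370) = 12385 / 12891.8649 ≈ 0.9607

0.9607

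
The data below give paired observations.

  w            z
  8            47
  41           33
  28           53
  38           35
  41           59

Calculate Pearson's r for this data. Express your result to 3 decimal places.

-0.191

n = 5, Σw = 156, Σz = 227, Σw² = 5654, Σz² = 10813, Σwz = 6962
nΣwz − ΣwΣz = 34810 − 35412 = -602
nΣw² − (Σw)² = 28270 − 24336 = 3934; nΣz² − (Σz)² = 54065 − 51529 = 2536
r = -602 / √(3934 × 2536) = -602 / 3158.5794 ≈ -0.191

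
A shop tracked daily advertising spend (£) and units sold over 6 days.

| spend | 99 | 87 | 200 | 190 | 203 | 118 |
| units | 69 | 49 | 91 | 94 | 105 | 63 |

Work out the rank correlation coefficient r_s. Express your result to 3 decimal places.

0.886

Rank spend: 2, 1, 5, 4, 6, 3
Rank units: 3, 1, 4, 5, 6, 2
d = rank(spend) − rank(units): -1, 0, 1, -1, 0, 1; Σd² = 4
ρ = 1 − 6Σd² / [n(n²−1)] = 1 − 6×4 / (6×35) = 1 − 24/210 ≈ 0.886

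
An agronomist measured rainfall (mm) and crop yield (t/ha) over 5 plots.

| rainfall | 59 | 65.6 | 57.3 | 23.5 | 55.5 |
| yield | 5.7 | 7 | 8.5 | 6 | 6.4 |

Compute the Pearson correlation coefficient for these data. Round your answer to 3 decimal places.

0.349

n = 5, Σx = 260.9, Σy = 33.6, Σx² = 14700.15, Σy² = 230.7, Σxy = 1778.75
nΣxy − ΣxΣy = 8893.75 − 8766.24 = 127.51
nΣx² − (Σx)² = 73500.75 − 68068.81 = 5431.94; nΣy² − (Σy)² = 1153.5 − 1128.96 = 24.54
r = 127.51 / √(5431.94 × 24.54) = 127.51 / 365.1025 ≈ 0.349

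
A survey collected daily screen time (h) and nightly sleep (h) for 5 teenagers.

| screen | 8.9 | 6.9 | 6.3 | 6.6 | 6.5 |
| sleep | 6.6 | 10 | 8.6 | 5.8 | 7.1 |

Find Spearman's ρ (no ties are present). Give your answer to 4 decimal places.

-0.2000

Rank screen: 5, 4, 1, 3, 2
Rank sleep: 2, 5, 4, 1, 3
d = rank(screen) − rank(sleep): 3, -1, -3, 2, -1; Σd² = 24
ρ = 1 − 6Σd² / [n(n²−1)] = 1 − 6×24 / (5×24) = 1 − 144/120 ≈ -0.2000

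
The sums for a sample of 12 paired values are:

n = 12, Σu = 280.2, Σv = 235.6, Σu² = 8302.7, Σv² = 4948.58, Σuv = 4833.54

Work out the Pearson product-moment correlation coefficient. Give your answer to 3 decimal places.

r = (nΣuv − ΣuΣv) / √[(nΣu² − (Σu)²)(nΣv² − (Σv)²)]
Numerator: 12×4833.54 − 280.2×235.6 = -8012.64
Denominator: √[(99632.4 − 78512.04)(59382.96 − 55507.36)] = √[21120.36 × 3875.6] = 9047.3238
r = -8012.64 / 9047.3238 ≈ -0.886

-0.886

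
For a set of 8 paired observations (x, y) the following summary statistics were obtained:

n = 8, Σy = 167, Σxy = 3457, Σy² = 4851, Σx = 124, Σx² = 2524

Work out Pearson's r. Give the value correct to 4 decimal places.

r = (nΣxy − ΣxΣy) / √[(nΣx² − (Σx)²)(nΣy² − (Σy)²)]
Numerator: 8×3457 − 124×167 = 6948
Denominator: √[(20192 − 15376)(38808 − 27889)] = √[4816 × 10919] = 7251.6139
r = 6948 / 7251.6139 ≈ 0.9581

0.9581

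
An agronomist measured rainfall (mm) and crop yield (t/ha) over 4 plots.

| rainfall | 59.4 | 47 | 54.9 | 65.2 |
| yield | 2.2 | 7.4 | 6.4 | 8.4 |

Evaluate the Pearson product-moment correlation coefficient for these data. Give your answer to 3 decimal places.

-0.066

n = 4, Σx = 226.5, Σy = 24.4, Σx² = 13002.41, Σy² = 171.12, Σxy = 1377.52
nΣxy − ΣxΣy = 5510.08 − 5526.6 = -16.52
nΣx² − (Σx)² = 52009.64 − 51302.25 = 707.39; nΣy² − (Σy)² = 684.48 − 595.36 = 89.12
r = -16.52 / √(707.39 × 89.12) = -16.52 / 251.0828 ≈ -0.066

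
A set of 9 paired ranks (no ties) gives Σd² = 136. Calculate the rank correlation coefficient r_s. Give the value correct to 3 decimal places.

ρ = 1 − 6Σd² / [n(n²−1)] = 1 − 6×136 / (9×80)
  = 1 − 816/720 = 1 − 1.1333 ≈ -0.133

-0.133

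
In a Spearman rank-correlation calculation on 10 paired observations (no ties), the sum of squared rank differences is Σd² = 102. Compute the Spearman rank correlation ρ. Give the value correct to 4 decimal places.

ρ = 1 − 6Σd² / [n(n²−1)] = 1 − 6×102 / (10×99)
  = 1 − 612/990 = 1 − 0.61818 ≈ 0.3818

0.3818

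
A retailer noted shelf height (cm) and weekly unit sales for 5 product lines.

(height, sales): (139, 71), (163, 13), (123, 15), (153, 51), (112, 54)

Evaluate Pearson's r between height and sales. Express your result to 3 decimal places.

-0.218

n = 5, Σx = 690, Σy = 204, Σx² = 96972, Σy² = 10952, Σxy = 27684
nΣxy − ΣxΣy = 138420 − 140760 = -2340
nΣx² − (Σx)² = 484860 − 476100 = 8760; nΣy² − (Σy)² = 54760 − 41616 = 13144
r = -2340 / √(8760 × 13144) = -2340 / 10730.3979 ≈ -0.218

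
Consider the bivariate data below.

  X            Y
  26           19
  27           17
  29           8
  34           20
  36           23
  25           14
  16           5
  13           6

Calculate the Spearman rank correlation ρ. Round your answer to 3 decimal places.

0.810

Rank X: 4, 5, 6, 7, 8, 3, 2, 1
Rank Y: 6, 5, 3, 7, 8, 4, 1, 2
d = rank(X) − rank(Y): -2, 0, 3, 0, 0, -1, 1, -1; Σd² = 16
ρ = 1 − 6Σd² / [n(n²−1)] = 1 − 6×16 / (8×63) = 1 − 96/504 ≈ 0.810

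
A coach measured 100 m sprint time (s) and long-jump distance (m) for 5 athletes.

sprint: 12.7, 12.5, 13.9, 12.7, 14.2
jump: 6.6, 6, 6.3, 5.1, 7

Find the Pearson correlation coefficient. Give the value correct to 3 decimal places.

n = 5, Σx = 66, Σy = 31, Σx² = 873.68, Σy² = 194.26, Σxy = 410.56
nΣxy − ΣxΣy = 2052.8 − 2046 = 6.8
nΣx² − (Σx)² = 4368.4 − 4356 = 12.4; nΣy² − (Σy)² = 971.3 − 961 = 10.3
r = 6.8 / √(12.4 × 10.3) = 6.8 / 11.3013 ≈ 0.602

0.602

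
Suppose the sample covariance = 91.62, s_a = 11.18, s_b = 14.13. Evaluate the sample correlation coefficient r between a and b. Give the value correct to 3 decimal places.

r = Cov(a,b) / (s_a · s_b) = 91.62 / (11.18 × 14.13)
  = 91.62 / 157.9734 ≈ 0.580

0.580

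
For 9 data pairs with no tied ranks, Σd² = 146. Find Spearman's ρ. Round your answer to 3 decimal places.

-0.217

ρ = 1 − 6Σd² / [n(n²−1)] = 1 − 6×146 / (9×80)
  = 1 − 876/720 = 1 − 1.2167 ≈ -0.217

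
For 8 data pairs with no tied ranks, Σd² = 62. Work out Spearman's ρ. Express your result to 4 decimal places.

ρ = 1 − 6Σd² / [n(n²−1)] = 1 − 6×62 / (8×63)
  = 1 − 372/504 = 1 − 0.73810 ≈ 0.2619

0.2619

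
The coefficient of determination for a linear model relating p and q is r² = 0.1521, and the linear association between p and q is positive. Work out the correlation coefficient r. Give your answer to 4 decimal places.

|r| = √0.1521 = 0.3900
The association is positive, so r = 0.3900.

0.3900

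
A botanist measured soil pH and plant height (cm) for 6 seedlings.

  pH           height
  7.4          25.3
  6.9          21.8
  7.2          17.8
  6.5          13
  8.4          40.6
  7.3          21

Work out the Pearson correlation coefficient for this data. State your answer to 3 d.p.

n = 6, Σx = 43.7, Σy = 139.5, Σx² = 320.31, Σy² = 3690.53, Σxy = 1044.64
nΣxy − ΣxΣy = 6267.84 − 6096.15 = 171.69
nΣx² − (Σx)² = 1921.86 − 1909.69 = 12.17; nΣy² − (Σy)² = 22143.18 − 19460.25 = 2682.93
r = 171.69 / √(12.17 × 2682.93) = 171.69 / 180.6966 ≈ 0.950

0.950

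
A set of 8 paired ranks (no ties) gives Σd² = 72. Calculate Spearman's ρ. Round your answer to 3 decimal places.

ρ = 1 − 6Σd² / [n(n²−1)] = 1 − 6×72 / (8×63)
  = 1 − 432/504 = 1 − 0.8571 ≈ 0.143

0.143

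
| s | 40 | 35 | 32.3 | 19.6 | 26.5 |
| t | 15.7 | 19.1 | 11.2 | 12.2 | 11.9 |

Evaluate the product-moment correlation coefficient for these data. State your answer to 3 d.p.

n = 5, Σs = 153.4, Σt = 70.1, Σs² = 4954.7, Σt² = 1027.19, Σst = 2212.73
nΣst − ΣsΣt = 11063.65 − 10753.34 = 310.31
nΣs² − (Σs)² = 24773.5 − 23531.56 = 1241.94; nΣt² − (Σt)² = 5135.95 − 4914.01 = 221.94
r = 310.31 / √(1241.94 × 221.94) = 310.31 / 525.0106 ≈ 0.591

0.591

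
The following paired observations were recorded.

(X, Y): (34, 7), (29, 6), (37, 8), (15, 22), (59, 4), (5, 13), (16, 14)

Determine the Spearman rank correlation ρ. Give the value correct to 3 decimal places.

-0.750

Rank X: 5, 4, 6, 2, 7, 1, 3
Rank Y: 3, 2, 4, 7, 1, 5, 6
d = rank(X) − rank(Y): 2, 2, 2, -5, 6, -4, -3; Σd² = 98
ρ = 1 − 6Σd² / [n(n²−1)] = 1 − 6×98 / (7×48) = 1 − 588/336 ≈ -0.750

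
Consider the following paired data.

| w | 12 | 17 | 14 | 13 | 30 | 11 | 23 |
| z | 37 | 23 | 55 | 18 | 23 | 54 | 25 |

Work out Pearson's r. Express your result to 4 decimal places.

n = 7, Σw = 120, Σz = 235, Σw² = 2348, Σz² = 9317, Σwz = 3698
nΣwz − ΣwΣz = 25886 − 28200 = -2314
nΣw² − (Σw)² = 16436 − 14400 = 2036; nΣz² − (Σz)² = 65219 − 55225 = 9994
r = -2314 / √(2036 × 9994) = -2314 / 4510.8518 ≈ -0.5130

-0.5130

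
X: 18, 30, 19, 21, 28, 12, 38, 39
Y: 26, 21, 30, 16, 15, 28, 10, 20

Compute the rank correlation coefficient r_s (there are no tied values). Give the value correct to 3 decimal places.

-0.667

Rank X: 2, 6, 3, 4, 5, 1, 7, 8
Rank Y: 6, 5, 8, 3, 2, 7, 1, 4
d = rank(X) − rank(Y): -4, 1, -5, 1, 3, -6, 6, 4; Σd² = 140
ρ = 1 − 6Σd² / [n(n²−1)] = 1 − 6×140 / (8×63) = 1 − 840/504 ≈ -0.667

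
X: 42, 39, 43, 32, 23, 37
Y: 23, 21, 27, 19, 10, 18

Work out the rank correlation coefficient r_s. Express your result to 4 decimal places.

0.9429

Rank X: 5, 4, 6, 2, 1, 3
Rank Y: 5, 4, 6, 3, 1, 2
d = rank(X) − rank(Y): 0, 0, 0, -1, 0, 1; Σd² = 2
ρ = 1 − 6Σd² / [n(n²−1)] = 1 − 6×2 / (6×35) = 1 − 12/210 ≈ 0.9429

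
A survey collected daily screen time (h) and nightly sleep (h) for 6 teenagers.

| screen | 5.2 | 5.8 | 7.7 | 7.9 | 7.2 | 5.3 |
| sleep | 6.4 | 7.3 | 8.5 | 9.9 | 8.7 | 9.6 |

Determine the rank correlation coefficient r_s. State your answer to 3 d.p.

Rank screen: 1, 3, 5, 6, 4, 2
Rank sleep: 1, 2, 3, 6, 4, 5
d = rank(screen) − rank(sleep): 0, 1, 2, 0, 0, -3; Σd² = 14
ρ = 1 − 6Σd² / [n(n²−1)] = 1 − 6×14 / (6×35) = 1 − 84/210 ≈ 0.600

0.600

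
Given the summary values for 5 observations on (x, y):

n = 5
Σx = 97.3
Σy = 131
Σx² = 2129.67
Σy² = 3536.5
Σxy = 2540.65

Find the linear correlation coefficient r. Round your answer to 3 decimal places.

-0.055

r = (nΣxy − ΣxΣy) / √[(nΣx² − (Σx)²)(nΣy² − (Σy)²)]
Numerator: 5×2540.65 − 97.3×131 = -43.05
Denominator: √[(10648.35 − 9467.29)(17682.5 − 17161)] = √[1181.06 × 521.5] = 784.8075
r = -43.05 / 784.8075 ≈ -0.055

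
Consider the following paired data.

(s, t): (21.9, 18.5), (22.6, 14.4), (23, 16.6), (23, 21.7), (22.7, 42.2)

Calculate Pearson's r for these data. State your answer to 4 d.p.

n = 5, Σs = 113.2, Σt = 113.4, Σs² = 2563.66, Σt² = 3076.9, Σst = 2569.43
nΣst − ΣsΣt = 12847.15 − 12836.88 = 10.27
nΣs² − (Σs)² = 12818.3 − 12814.24 = 4.06; nΣt² − (Σt)² = 15384.5 − 12859.56 = 2524.94
r = 10.27 / √(4.06 × 2524.94) = 10.27 / 101.2485 ≈ 0.1014

0.1014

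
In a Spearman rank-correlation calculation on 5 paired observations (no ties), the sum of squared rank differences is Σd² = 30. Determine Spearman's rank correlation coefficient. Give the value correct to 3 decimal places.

ρ = 1 − 6Σd² / [n(n²−1)] = 1 − 6×30 / (5×24)
  = 1 − 180/120 = 1 − 1.5000 ≈ -0.500

-0.500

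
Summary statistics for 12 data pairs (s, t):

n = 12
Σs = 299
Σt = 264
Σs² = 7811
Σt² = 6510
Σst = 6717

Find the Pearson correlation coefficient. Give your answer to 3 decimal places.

0.276

r = (nΣst − ΣsΣt) / √[(nΣs² − (Σs)²)(nΣt² − (Σt)²)]
Numerator: 12×6717 − 299×264 = 1668
Denominator: √[(93732 − 89401)(78120 − 69696)] = √[4331 × 8424] = 6040.2271
r = 1668 / 6040.2271 ≈ 0.276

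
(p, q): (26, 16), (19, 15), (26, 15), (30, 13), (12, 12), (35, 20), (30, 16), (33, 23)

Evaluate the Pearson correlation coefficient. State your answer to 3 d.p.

n = 8, Σp = 211, Σq = 130, Σp² = 5971, Σq² = 2204, Σpq = 3564
nΣpq − ΣpΣq = 28512 − 27430 = 1082
nΣp² − (Σp)² = 47768 − 44521 = 3247; nΣq² − (Σq)² = 17632 − 16900 = 732
r = 1082 / √(3247 × 732) = 1082 / 1541.6887 ≈ 0.702

0.702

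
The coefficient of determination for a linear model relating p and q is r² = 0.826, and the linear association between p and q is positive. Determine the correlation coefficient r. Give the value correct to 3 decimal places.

|r| = √0.826 = 0.909
The association is positive, so r = 0.909.

0.909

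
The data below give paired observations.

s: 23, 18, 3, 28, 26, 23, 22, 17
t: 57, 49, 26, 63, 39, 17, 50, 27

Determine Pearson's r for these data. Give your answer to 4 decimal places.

0.4909

n = 8, Σs = 160, Σt = 328, Σs² = 3624, Σt² = 15334, Σst = 6999
nΣst − ΣsΣt = 55992 − 52480 = 3512
nΣs² − (Σs)² = 28992 − 25600 = 3392; nΣt² − (Σt)² = 122672 − 107584 = 15088
r = 3512 / √(3392 × 15088) = 3512 / 7153.9147 ≈ 0.4909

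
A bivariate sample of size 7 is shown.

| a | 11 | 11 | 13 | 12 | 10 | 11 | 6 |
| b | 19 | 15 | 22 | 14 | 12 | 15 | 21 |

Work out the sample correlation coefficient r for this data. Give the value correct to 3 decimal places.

-0.166

n = 7, Σa = 74, Σb = 118, Σa² = 812, Σb² = 2076, Σab = 1239
nΣab − ΣaΣb = 8673 − 8732 = -59
nΣa² − (Σa)² = 5684 − 5476 = 208; nΣb² − (Σb)² = 14532 − 13924 = 608
r = -59 / √(208 × 608) = -59 / 355.6178 ≈ -0.166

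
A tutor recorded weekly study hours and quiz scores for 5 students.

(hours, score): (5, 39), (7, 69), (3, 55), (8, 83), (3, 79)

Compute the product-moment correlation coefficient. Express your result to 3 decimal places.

0.327

n = 5, Σx = 26, Σy = 325, Σx² = 156, Σy² = 22437, Σxy = 1744
nΣxy − ΣxΣy = 8720 − 8450 = 270
nΣx² − (Σx)² = 780 − 676 = 104; nΣy² − (Σy)² = 112185 − 105625 = 6560
r = 270 / √(104 × 6560) = 270 / 825.9782 ≈ 0.327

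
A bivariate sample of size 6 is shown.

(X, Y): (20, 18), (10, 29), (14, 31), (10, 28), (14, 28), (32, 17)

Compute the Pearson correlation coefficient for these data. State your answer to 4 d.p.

n = 6, ΣX = 100, ΣY = 151, ΣX² = 2016, ΣY² = 3983, ΣXY = 2300
nΣXY − ΣXΣY = 13800 − 15100 = -1300
nΣX² − (ΣX)² = 12096 − 10000 = 2096; nΣY² − (ΣY)² = 23898 − 22801 = 1097
r = -1300 / √(2096 × 1097) = -1300 / 1516.3482 ≈ -0.8573

-0.8573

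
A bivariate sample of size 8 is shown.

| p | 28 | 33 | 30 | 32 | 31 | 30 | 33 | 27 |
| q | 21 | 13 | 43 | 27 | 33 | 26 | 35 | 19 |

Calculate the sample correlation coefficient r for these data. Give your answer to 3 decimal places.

n = 8, Σp = 244, Σq = 217, Σp² = 7476, Σq² = 6539, Σpq = 6642
nΣpq − ΣpΣq = 53136 − 52948 = 188
nΣp² − (Σp)² = 59808 − 59536 = 272; nΣq² − (Σq)² = 52312 − 47089 = 5223
r = 188 / √(272 × 5223) = 188 / 1191.9127 ≈ 0.158

0.158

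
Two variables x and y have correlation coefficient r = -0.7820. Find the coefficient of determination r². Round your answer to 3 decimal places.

0.612

r² = (-0.7820)² = 0.612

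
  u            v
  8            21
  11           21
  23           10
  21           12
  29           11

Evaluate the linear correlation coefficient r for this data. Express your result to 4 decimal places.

-0.9359

n = 5, Σu = 92, Σv = 75, Σu² = 1996, Σv² = 1247, Σuv = 1200
nΣuv − ΣuΣv = 6000 − 6900 = -900
nΣu² − (Σu)² = 9980 − 8464 = 1516; nΣv² − (Σv)² = 6235 − 5625 = 610
r = -900 / √(1516 × 610) = -900 / 961.6444 ≈ -0.9359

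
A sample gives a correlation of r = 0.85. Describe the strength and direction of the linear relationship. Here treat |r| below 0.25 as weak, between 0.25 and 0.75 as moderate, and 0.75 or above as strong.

r = 0.85 > 0 so the relationship is positive.
|r| = 0.85, which falls in the strong range.

strong positive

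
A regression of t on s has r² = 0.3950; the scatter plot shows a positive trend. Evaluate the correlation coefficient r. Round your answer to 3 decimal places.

|r| = √0.3950 = 0.628
The association is positive, so r = 0.628.

0.628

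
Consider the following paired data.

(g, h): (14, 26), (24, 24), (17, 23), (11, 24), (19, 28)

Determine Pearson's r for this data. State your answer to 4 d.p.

n = 5, Σg = 85, Σh = 125, Σg² = 1543, Σh² = 3141, Σgh = 2127
nΣgh − ΣgΣh = 10635 − 10625 = 10
nΣg² − (Σg)² = 7715 − 7225 = 490; nΣh² − (Σh)² = 15705 − 15625 = 80
r = 10 / √(490 × 80) = 10 / 197.9899 ≈ 0.0505

0.0505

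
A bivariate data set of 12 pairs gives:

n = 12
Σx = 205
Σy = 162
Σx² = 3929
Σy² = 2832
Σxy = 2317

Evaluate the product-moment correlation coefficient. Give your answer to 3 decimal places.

r = (nΣxy − ΣxΣy) / √[(nΣx² − (Σx)²)(nΣy² − (Σy)²)]
Numerator: 12×2317 − 205×162 = -5406
Denominator: √[(47148 − 42025)(33984 − 26244)] = √[5123 × 7740] = 6296.9850
r = -5406 / 6296.9850 ≈ -0.859

-0.859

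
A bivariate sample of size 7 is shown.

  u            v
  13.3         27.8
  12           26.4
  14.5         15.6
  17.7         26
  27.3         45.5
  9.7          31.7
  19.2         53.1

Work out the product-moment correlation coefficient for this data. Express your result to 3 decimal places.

n = 7, Σu = 113.7, Σv = 226.1, Σu² = 2052.45, Σv² = 8283.91, Σuv = 3942.1
nΣuv − ΣuΣv = 27594.7 − 25707.57 = 1887.13
nΣu² − (Σu)² = 14367.15 − 12927.69 = 1439.46; nΣv² − (Σv)² = 57987.37 − 51121.21 = 6866.16
r = 1887.13 / √(1439.46 × 6866.16) = 1887.13 / 3143.8134 ≈ 0.600

0.600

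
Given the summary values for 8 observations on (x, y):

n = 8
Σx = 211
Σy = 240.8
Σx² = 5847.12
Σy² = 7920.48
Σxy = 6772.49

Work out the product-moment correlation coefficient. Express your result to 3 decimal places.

0.968

r = (nΣxy − ΣxΣy) / √[(nΣx² − (Σx)²)(nΣy² − (Σy)²)]
Numerator: 8×6772.49 − 211×240.8 = 3371.12
Denominator: √[(46776.96 − 44521)(63363.84 − 57984.64)] = √[2255.96 × 5379.2] = 3483.5700
r = 3371.12 / 3483.5700 ≈ 0.968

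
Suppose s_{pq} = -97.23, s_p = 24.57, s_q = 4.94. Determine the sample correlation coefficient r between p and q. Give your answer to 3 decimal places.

r = Cov(p,q) / (s_p · s_q) = -97.23 / (24.57 × 4.94)
  = -97.23 / 121.3758 ≈ -0.801

-0.801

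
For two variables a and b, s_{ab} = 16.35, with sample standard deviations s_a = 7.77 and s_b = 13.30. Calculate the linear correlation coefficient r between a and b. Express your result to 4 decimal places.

r = Cov(a,b) / (s_a · s_b) = 16.35 / (7.77 × 13.30)
  = 16.35 / 103.3410 ≈ 0.1582

0.1582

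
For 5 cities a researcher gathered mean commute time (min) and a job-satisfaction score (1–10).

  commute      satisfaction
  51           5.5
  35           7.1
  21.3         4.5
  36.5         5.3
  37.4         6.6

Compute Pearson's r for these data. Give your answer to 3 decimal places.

0.322

n = 5, Σx = 181.2, Σy = 29, Σx² = 7010.7, Σy² = 172.56, Σxy = 1065.14
nΣxy − ΣxΣy = 5325.7 − 5254.8 = 70.9
nΣx² − (Σx)² = 35053.5 − 32833.44 = 2220.06; nΣy² − (Σy)² = 862.8 − 841 = 21.8
r = 70.9 / √(2220.06 × 21.8) = 70.9 / 219.9939 ≈ 0.322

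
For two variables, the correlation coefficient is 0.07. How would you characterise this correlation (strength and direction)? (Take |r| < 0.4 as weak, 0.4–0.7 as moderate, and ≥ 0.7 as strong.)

r = 0.07 > 0 so the relationship is positive.
|r| = 0.07, which falls in the weak range.

weak positive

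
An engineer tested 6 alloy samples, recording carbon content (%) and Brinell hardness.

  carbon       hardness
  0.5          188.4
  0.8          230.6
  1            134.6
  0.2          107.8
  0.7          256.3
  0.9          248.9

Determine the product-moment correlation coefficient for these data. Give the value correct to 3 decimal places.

n = 6, Σx = 4.1, Σy = 1166.6, Σx² = 3.23, Σy² = 246049.82, Σxy = 838.26
nΣxy − ΣxΣy = 5029.56 − 4783.06 = 246.5
nΣx² − (Σx)² = 19.38 − 16.81 = 2.57; nΣy² − (Σy)² = 1476298.92 − 1360955.56 = 115343.36
r = 246.5 / √(2.57 × 115343.36) = 246.5 / 544.4561 ≈ 0.453

0.453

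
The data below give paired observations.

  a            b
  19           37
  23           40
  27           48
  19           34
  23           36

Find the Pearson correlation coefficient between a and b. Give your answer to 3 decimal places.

0.873

n = 5, Σa = 111, Σb = 195, Σa² = 2509, Σb² = 7725, Σab = 4393
nΣab − ΣaΣb = 21965 − 21645 = 320
nΣa² − (Σa)² = 12545 − 12321 = 224; nΣb² − (Σb)² = 38625 − 38025 = 600
r = 320 / √(224 × 600) = 320 / 366.6061 ≈ 0.873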